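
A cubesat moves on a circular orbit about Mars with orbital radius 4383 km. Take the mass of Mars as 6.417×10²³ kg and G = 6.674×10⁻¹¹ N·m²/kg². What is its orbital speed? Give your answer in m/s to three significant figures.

v ≈ 3130 m/s

μ = GM = 6.674×10⁻¹¹ × 6.417×10²³ = 4.283×10¹³ m³/s².
r = 4383 km = 4.383×10⁶ m.
For a circular orbit v = √(μ/r) = √(4.283×10¹³ / 4.383×10⁶) = √(9.771×10⁶) = 3126 m/s.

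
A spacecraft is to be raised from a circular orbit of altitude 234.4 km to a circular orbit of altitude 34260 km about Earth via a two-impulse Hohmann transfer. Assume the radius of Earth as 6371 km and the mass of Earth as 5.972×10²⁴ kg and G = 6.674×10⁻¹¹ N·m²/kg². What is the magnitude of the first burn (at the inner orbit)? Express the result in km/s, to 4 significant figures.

μ = GM = 6.674×10⁻¹¹ × 5.972×10²⁴ = 3.986×10¹⁴ m³/s².
r₁ = 6371 + 234.4 = 6605.4 km = 6.6054×10⁶ m.
r₂ = 6371 + 34260 = 40631 km = 4.0631×10⁷ m.
Transfer ellipse a_t = (r₁ + r₂)/2 = 2.362×10⁷ m.
At r₁: circular v_c1 = √(μ/r₁) = 7768 m/s; transfer-perigee v_p = √[μ(2/r₁ − 1/a_t)] = 10190 m/s.
Δv₁ = v_p − v_c1 = 2421 m/s.
= 2.421 km/s.

Δv ≈ 2.421 km/s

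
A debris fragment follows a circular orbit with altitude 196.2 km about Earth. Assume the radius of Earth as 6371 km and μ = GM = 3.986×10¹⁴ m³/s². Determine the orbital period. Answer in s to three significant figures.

r = 6371 + 196.2 = 6567.2 km = 6.5672×10⁶ m.
Kepler's third law: T = 2π√(r³/μ) = 2π√((6.567×10⁶)³ / 3.986×10¹⁴).
r³/μ = 7.106×10⁵ s², so T = 2π × 8.429×10² = 5.296×10³ s.

T ≈ 5300 s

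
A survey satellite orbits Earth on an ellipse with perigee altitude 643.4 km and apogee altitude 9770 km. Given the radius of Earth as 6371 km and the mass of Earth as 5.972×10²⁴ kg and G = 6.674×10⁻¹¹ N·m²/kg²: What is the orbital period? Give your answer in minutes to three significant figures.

μ = GM = 6.674×10⁻¹¹ × 5.972×10²⁴ = 3.986×10¹⁴ m³/s².
r_p = 6371 + 643.4 = 7014.4 km = 7.0144×10⁶ m.
r_a = 6371 + 9770 = 16141 km = 1.6141×10⁷ m.
Semi-major axis a = (r_p + r_a)/2 = (7014.4 + 16141)/2 = 11578 km = 1.158×10⁷ m.
By Kepler's third law T = 2π√(a³/μ) = 2π × 1.973×10³ = 1.240×10⁴ s.
= 206.6 minutes.

T ≈ 207 minutes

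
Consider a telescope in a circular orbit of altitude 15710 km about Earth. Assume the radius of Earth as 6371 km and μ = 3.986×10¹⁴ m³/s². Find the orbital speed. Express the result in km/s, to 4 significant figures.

v ≈ 4.249 km/s

r = 6371 + 15710 = 22081 km = 2.2081×10⁷ m.
For a circular orbit v = √(μ/r) = √(3.986×10¹⁴ / 2.208×10⁷) = √(1.805×10⁷) = 4249 m/s.
That is 4.249 km/s.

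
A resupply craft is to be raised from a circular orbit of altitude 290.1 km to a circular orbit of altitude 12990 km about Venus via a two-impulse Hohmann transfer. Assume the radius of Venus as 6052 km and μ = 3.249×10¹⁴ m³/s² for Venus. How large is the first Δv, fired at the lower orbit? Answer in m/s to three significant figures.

r₁ = 6052 + 290.1 = 6342.1 km = 6.3421×10⁶ m.
r₂ = 6052 + 12990 = 19042 km = 1.9042×10⁷ m.
Transfer ellipse a_t = (r₁ + r₂)/2 = 1.269×10⁷ m.
At r₁: circular v_c1 = √(μ/r₁) = 7157 m/s; transfer-periapsis v_p = √[μ(2/r₁ − 1/a_t)] = 8767 m/s.
Δv₁ = v_p − v_c1 = 1610 m/s.

Δv ≈ 1610 m/s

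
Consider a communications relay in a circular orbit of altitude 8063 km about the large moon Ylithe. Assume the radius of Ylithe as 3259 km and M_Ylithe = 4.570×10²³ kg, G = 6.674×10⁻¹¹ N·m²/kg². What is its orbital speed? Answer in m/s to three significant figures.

μ = GM = 6.674×10⁻¹¹ × 4.570×10²³ = 3.050×10¹³ m³/s².
r = 3259 + 8063 = 11322 km = 1.1322×10⁷ m.
For a circular orbit v = √(μ/r) = √(3.050×10¹³ / 1.132×10⁷) = √(2.694×10⁶) = 1641 m/s.

v ≈ 1640 m/s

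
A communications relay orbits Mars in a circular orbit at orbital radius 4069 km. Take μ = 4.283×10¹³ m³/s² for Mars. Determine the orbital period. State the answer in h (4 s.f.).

T ≈ 2.189 h

r = 4069 km = 4.069×10⁶ m.
Kepler's third law: T = 2π√(r³/μ) = 2π√((4.069×10⁶)³ / 4.283×10¹³).
r³/μ = 1.573×10⁶ s², so T = 2π × 1.254×10³ = 7.880×10³ s.
Converting: 7.880×10³ s ÷ 3600 = 2.189 h.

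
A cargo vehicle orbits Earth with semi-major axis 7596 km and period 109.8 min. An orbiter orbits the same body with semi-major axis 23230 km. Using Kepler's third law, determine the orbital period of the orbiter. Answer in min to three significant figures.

T₂ ≈ 587 min

Kepler's third law: T² ∝ a³, so T₂ = T₁ (a₂/a₁)^(3/2).
a₂/a₁ = 3.058, (a₂/a₁)^(3/2) = 5.348.
T₂ = 109.8 × 5.348 = 587.2 min.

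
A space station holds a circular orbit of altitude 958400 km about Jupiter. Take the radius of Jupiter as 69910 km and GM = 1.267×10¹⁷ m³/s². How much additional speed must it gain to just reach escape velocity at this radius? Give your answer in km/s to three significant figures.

Δv ≈ 4.60 km/s

r = 69910 + 958400 = 1028300 km = 1.0283×10⁹ m.
Circular speed v_c = √(μ/r) = 11100 m/s.
Escape speed v_esc = √(2μ/r) = √2 × v_c = 15700 m/s.
Δv = v_esc − v_c = 4598 m/s = 4.598 km/s.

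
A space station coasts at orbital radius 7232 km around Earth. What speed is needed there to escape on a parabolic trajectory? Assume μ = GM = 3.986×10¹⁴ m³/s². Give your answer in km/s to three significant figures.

r = 7232 km = 7.232×10⁶ m.
Escape speed v_esc = √(2μ/r) = √(2 × 3.986×10¹⁴ / 7.232×10⁶) = √(1.102×10⁸) = 10500 m/s.
= 10.50 km/s.

v_esc ≈ 10.5 km/s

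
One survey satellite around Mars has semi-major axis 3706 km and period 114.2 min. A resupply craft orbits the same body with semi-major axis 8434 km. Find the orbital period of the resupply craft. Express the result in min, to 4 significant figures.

T₂ ≈ 392.1 min

Kepler's third law: T² ∝ a³, so T₂ = T₁ (a₂/a₁)^(3/2).
a₂/a₁ = 2.276, (a₂/a₁)^(3/2) = 3.433.
T₂ = 114.2 × 3.433 = 392.1 min.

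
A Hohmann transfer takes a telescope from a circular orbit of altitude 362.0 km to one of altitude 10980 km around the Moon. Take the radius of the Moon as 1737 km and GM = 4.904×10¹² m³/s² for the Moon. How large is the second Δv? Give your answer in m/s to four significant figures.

Δv ≈ 290.4 m/s

r₁ = 1737 + 362.0 = 2099.0 km = 2.0990×10⁶ m.
r₂ = 1737 + 10980 = 12717 km = 1.2717×10⁷ m.
Transfer ellipse a_t = (r₁ + r₂)/2 = 7.408×10⁶ m.
At r₁: circular v_c1 = √(μ/r₁) = 1529 m/s; transfer-perilune v_p = √[μ(2/r₁ − 1/a_t)] = 2003 m/s.
At r₂: circular v_c2 = √(μ/r₂) = 621.0 m/s; transfer-apolune v_a = √[μ(2/r₂ − 1/a_t)] = 330.6 m/s.
Δv₂ = v_c2 − v_a = 290.4 m/s.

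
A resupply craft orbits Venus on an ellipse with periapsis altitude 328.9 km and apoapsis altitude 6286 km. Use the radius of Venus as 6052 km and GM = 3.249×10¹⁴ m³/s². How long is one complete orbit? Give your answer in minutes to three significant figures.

T ≈ 166 minutes

r_p = 6052 + 328.9 = 6380.9 km = 6.3809×10⁶ m.
r_a = 6052 + 6286 = 12338 km = 1.2338×10⁷ m.
Semi-major axis a = (r_p + r_a)/2 = (6380.9 + 12338)/2 = 9359.5 km = 9.359×10⁶ m.
By Kepler's third law T = 2π√(a³/μ) = 2π × 1.589×10³ = 9.981×10³ s.
= 166.4 minutes.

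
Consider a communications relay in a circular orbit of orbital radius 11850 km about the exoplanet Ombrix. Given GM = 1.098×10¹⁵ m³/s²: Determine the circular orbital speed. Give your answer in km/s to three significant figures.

v ≈ 9.63 km/s

r = 11850 km = 1.185×10⁷ m.
For a circular orbit v = √(μ/r) = √(1.098×10¹⁵ / 1.185×10⁷) = √(9.266×10⁷) = 9626 m/s.
That is 9.626 km/s.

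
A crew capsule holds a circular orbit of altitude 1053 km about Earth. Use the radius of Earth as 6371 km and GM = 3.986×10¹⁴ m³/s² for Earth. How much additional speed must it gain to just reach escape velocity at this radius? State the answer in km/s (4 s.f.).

Δv ≈ 3.035 km/s

r = 6371 + 1053 = 7424.0 km = 7.4240×10⁶ m.
Circular speed v_c = √(μ/r) = 7327 m/s.
Escape speed v_esc = √(2μ/r) = √2 × v_c = 10360 m/s.
Δv = v_esc − v_c = 3035 m/s = 3.035 km/s.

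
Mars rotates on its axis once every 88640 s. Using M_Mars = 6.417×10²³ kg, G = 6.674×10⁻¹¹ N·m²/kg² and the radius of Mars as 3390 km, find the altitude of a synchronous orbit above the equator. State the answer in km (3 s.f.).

μ = GM = 6.674×10⁻¹¹ × 6.417×10²³ = 4.283×10¹³ m³/s².
A synchronous orbit has period T, so by Kepler's third law a = (μT²/4π²)^(1/3).
μT²/4π² = 4.283×10¹³ × (8.864×10⁴)² / 39.48 = 8.524×10²¹ m³.
a = 2.043×10⁷ m = 20427 km.
Altitude h = a − R = 20427 − 3390 = 17037 km.

h_sync ≈ 17000 km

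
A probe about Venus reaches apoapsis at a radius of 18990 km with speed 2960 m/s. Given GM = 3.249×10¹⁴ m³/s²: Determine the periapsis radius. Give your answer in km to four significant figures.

periapsis radius ≈ 6536 km

r_a = 1.899×10⁷ m.
Specific energy ε = v²/2 − μ/r = -1.273×10⁷ J/kg, so a = −μ/(2ε) = 1.276×10⁷ m.
The apsides satisfy r_p + r_a = 2a, so the periapsis radius is 2a − r_a = 6.536×10⁶ m = 6536.0 km.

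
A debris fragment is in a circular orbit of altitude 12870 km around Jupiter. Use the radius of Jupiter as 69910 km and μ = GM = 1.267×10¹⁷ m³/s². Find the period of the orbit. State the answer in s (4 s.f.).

T ≈ 13290 s

r = 69910 + 12870 = 82780 km = 8.2780×10⁷ m.
Kepler's third law: T = 2π√(r³/μ) = 2π√((8.278×10⁷)³ / 1.267×10¹⁷).
r³/μ = 4.477×10⁶ s², so T = 2π × 2.116×10³ = 1.329×10⁴ s.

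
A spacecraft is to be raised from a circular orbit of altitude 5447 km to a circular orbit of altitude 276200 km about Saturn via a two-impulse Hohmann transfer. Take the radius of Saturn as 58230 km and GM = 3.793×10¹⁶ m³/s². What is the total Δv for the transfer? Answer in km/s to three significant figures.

r₁ = 58230 + 5447 = 63677 km = 6.3677×10⁷ m.
r₂ = 58230 + 276200 = 334430 km = 3.3443×10⁸ m.
Transfer ellipse a_t = (r₁ + r₂)/2 = 1.991×10⁸ m.
At r₁: circular v_c1 = √(μ/r₁) = 24410 m/s; transfer-perikrone v_p = √[μ(2/r₁ − 1/a_t)] = 31630 m/s.
Δv₁ = v_p − v_c1 = 7229 m/s.
At r₂: circular v_c2 = √(μ/r₂) = 10650 m/s; transfer-apokrone v_a = √[μ(2/r₂ − 1/a_t)] = 6023 m/s.
Δv₂ = v_c2 − v_a = 4626 m/s.
Total Δv = Δv₁ + Δv₂ = 11860 m/s = 11.86 km/s.

Δv_total ≈ 11.9 km/s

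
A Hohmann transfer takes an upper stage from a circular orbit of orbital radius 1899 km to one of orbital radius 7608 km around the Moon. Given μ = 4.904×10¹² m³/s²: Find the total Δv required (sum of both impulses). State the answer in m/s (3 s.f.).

Δv_total ≈ 721 m/s

r₁ = 1899 km = 1.899×10⁶ m.
r₂ = 7608 km = 7.608×10⁶ m.
Transfer ellipse a_t = (r₁ + r₂)/2 = 4.754×10⁶ m.
At r₁: circular v_c1 = √(μ/r₁) = 1607 m/s; transfer-perilune v_p = √[μ(2/r₁ − 1/a_t)] = 2033 m/s.
Δv₁ = v_p − v_c1 = 426.0 m/s.
At r₂: circular v_c2 = √(μ/r₂) = 802.9 m/s; transfer-apolune v_a = √[μ(2/r₂ − 1/a_t)] = 507.5 m/s.
Δv₂ = v_c2 − v_a = 295.4 m/s.
Total Δv = Δv₁ + Δv₂ = 721.4 m/s.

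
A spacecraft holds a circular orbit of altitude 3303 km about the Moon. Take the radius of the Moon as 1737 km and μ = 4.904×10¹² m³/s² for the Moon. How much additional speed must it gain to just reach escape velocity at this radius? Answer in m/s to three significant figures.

r = 1737 + 3303 = 5040.0 km = 5.0400×10⁶ m.
Circular speed v_c = √(μ/r) = 986.4 m/s.
Escape speed v_esc = √(2μ/r) = √2 × v_c = 1395 m/s.
Δv = v_esc − v_c = 408.6 m/s.

Δv ≈ 409 m/s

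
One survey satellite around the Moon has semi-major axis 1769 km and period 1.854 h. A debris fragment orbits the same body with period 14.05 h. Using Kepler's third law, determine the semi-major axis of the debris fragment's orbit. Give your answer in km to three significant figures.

Kepler's third law: a³ ∝ T², so a₂ = a₁ (T₂/T₁)^(2/3).
T₂/T₁ = 7.578, (T₂/T₁)^(2/3) = 3.858.
a₂ = 1769 × 3.858 = 6825 km.

a₂ ≈ 6830 km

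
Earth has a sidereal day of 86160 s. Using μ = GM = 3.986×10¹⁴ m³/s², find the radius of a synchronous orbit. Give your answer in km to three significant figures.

r_sync ≈ 42200 km

A synchronous orbit has period T, so by Kepler's third law a = (μT²/4π²)^(1/3).
μT²/4π² = 3.986×10¹⁴ × (8.616×10⁴)² / 39.48 = 7.495×10²² m³.
a = 4.216×10⁷ m = 42163 km.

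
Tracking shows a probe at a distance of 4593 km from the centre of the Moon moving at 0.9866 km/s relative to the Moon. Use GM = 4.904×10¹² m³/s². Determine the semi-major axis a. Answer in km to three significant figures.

r = 4.593×10⁶ m.
Vis-viva rearranged: 1/a = 2/r − v²/μ = 4.354×10⁻⁷ − 1.985×10⁻⁷ = 2.370×10⁻⁷ m⁻¹.
a = 4.220×10⁶ m = 4220.2 km.

a ≈ 4220 km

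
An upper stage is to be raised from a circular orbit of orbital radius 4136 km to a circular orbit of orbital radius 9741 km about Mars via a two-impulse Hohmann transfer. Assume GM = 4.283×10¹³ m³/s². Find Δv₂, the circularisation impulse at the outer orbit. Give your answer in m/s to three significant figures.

Δv ≈ 478 m/s

r₁ = 4136 km = 4.136×10⁶ m.
r₂ = 9741 km = 9.741×10⁶ m.
Transfer ellipse a_t = (r₁ + r₂)/2 = 6.938×10⁶ m.
At r₁: circular v_c1 = √(μ/r₁) = 3218 m/s; transfer-periapsis v_p = √[μ(2/r₁ − 1/a_t)] = 3813 m/s.
At r₂: circular v_c2 = √(μ/r₂) = 2097 m/s; transfer-apoapsis v_a = √[μ(2/r₂ − 1/a_t)] = 1619 m/s.
Δv₂ = v_c2 − v_a = 477.9 m/s.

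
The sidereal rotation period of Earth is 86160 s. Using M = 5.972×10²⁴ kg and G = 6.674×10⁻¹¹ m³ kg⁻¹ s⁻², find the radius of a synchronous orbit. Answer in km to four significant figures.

μ = GM = 6.674×10⁻¹¹ × 5.972×10²⁴ = 3.986×10¹⁴ m³/s².
A synchronous orbit has period T, so by Kepler's third law a = (μT²/4π²)^(1/3).
μT²/4π² = 3.986×10¹⁴ × (8.616×10⁴)² / 39.48 = 7.495×10²² m³.
a = 4.216×10⁷ m = 42162 km.

r_sync ≈ 42160 km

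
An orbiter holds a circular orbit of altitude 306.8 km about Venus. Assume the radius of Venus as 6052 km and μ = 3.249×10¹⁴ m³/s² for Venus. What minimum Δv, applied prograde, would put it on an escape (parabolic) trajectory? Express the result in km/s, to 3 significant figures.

r = 6052 + 306.8 = 6358.8 km = 6.3588×10⁶ m.
Circular speed v_c = √(μ/r) = 7148 m/s.
Escape speed v_esc = √(2μ/r) = √2 × v_c = 10110 m/s.
Δv = v_esc − v_c = 2961 m/s = 2.961 km/s.

Δv ≈ 2.96 km/s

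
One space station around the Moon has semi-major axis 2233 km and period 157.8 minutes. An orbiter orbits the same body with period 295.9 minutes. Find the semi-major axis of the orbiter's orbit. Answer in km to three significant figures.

Kepler's third law: a³ ∝ T², so a₂ = a₁ (T₂/T₁)^(2/3).
T₂/T₁ = 1.875, (T₂/T₁)^(2/3) = 1.521.
a₂ = 2233 × 1.521 = 3396 km.

a₂ ≈ 3400 km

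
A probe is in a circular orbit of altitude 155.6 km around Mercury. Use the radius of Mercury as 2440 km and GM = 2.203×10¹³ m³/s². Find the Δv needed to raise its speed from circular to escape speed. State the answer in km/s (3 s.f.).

Δv ≈ 1.21 km/s

r = 2440 + 155.6 = 2595.6 km = 2.5956×10⁶ m.
Circular speed v_c = √(μ/r) = 2913 m/s.
Escape speed v_esc = √(2μ/r) = √2 × v_c = 4120 m/s.
Δv = v_esc − v_c = 1207 m/s = 1.207 km/s.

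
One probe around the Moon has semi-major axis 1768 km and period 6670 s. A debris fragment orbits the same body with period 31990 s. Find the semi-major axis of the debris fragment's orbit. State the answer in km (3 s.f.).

Kepler's third law: a³ ∝ T², so a₂ = a₁ (T₂/T₁)^(2/3).
T₂/T₁ = 4.796, (T₂/T₁)^(2/3) = 2.844.
a₂ = 1768 × 2.844 = 5028 km.

a₂ ≈ 5030 km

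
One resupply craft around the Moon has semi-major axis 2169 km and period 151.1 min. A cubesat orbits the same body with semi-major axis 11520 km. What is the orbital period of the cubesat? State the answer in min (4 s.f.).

Kepler's third law: T² ∝ a³, so T₂ = T₁ (a₂/a₁)^(3/2).
a₂/a₁ = 5.311, (a₂/a₁)^(3/2) = 12.24.
T₂ = 151.1 × 12.24 = 1849 min.

T₂ ≈ 1849 min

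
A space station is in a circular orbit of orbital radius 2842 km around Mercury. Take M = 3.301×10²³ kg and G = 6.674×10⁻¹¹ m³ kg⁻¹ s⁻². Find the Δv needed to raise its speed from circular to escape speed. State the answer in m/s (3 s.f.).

Δv ≈ 1150 m/s

μ = GM = 6.674×10⁻¹¹ × 3.301×10²³ = 2.203×10¹³ m³/s².
r = 2842 km = 2.842×10⁶ m.
Circular speed v_c = √(μ/r) = 2784 m/s.
Escape speed v_esc = √(2μ/r) = √2 × v_c = 3937 m/s.
Δv = v_esc − v_c = 1153 m/s.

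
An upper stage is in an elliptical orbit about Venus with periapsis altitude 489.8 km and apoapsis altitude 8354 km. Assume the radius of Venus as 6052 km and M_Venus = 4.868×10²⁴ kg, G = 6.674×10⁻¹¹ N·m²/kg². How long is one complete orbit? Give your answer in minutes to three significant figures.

μ = GM = 6.674×10⁻¹¹ × 4.868×10²⁴ = 3.249×10¹⁴ m³/s².
r_p = 6052 + 489.8 = 6541.8 km = 6.5418×10⁶ m.
r_a = 6052 + 8354 = 14406 km = 1.4406×10⁷ m.
Semi-major axis a = (r_p + r_a)/2 = (6541.8 + 14406)/2 = 10474 km = 1.047×10⁷ m.
By Kepler's third law T = 2π√(a³/μ) = 2π × 1.881×10³ = 1.182×10⁴ s.
= 196.9 minutes.

T ≈ 197 minutes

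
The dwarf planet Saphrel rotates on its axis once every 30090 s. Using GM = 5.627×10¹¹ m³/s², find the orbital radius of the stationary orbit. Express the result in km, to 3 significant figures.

A synchronous orbit has period T, so by Kepler's third law a = (μT²/4π²)^(1/3).
μT²/4π² = 5.627×10¹¹ × (3.009×10⁴)² / 39.48 = 1.291×10¹⁹ m³.
a = 2.346×10⁶ m = 2345.6 km.

r_sync ≈ 2350 km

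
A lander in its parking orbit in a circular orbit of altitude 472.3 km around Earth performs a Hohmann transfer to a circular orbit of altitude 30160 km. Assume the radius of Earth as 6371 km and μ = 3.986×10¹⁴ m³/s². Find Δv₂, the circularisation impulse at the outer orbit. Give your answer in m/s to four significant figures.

Δv ≈ 1448 m/s

r₁ = 6371 + 472.3 = 6843.3 km = 6.8433×10⁶ m.
r₂ = 6371 + 30160 = 36531 km = 3.6531×10⁷ m.
Transfer ellipse a_t = (r₁ + r₂)/2 = 2.169×10⁷ m.
At r₁: circular v_c1 = √(μ/r₁) = 7632 m/s; transfer-perigee v_p = √[μ(2/r₁ − 1/a_t)] = 9905 m/s.
At r₂: circular v_c2 = √(μ/r₂) = 3303 m/s; transfer-apogee v_a = √[μ(2/r₂ − 1/a_t)] = 1856 m/s.
Δv₂ = v_c2 − v_a = 1448 m/s.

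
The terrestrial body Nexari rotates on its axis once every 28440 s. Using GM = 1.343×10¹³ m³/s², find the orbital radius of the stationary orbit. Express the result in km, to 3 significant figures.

A synchronous orbit has period T, so by Kepler's third law a = (μT²/4π²)^(1/3).
μT²/4π² = 1.343×10¹³ × (2.844×10⁴)² / 39.48 = 2.752×10²⁰ m³.
a = 6.504×10⁶ m = 6504.2 km.

r_sync ≈ 6500 km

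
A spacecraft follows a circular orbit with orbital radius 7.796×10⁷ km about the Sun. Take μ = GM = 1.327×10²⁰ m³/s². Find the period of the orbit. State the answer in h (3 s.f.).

T ≈ 3300 h

r = 7.796×10⁷ km = 7.796×10¹⁰ m.
Kepler's third law: T = 2π√(r³/μ) = 2π√((7.796×10¹⁰)³ / 1.327×10²⁰).
r³/μ = 3.571×10¹² s², so T = 2π × 1.890×10⁶ = 1.187×10⁷ s.
Converting: 1.187×10⁷ s ÷ 3600 = 3298 h.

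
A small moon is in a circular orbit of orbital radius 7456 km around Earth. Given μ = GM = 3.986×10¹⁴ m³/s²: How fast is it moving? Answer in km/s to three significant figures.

v ≈ 7.31 km/s

r = 7456 km = 7.456×10⁶ m.
For a circular orbit v = √(μ/r) = √(3.986×10¹⁴ / 7.456×10⁶) = √(5.346×10⁷) = 7312 m/s.
That is 7.312 km/s.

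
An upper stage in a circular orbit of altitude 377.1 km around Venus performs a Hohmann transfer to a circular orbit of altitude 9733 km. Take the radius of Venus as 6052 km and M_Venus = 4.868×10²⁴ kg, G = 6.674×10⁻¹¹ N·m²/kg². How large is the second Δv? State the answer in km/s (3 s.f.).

Δv ≈ 1.09 km/s

μ = GM = 6.674×10⁻¹¹ × 4.868×10²⁴ = 3.249×10¹⁴ m³/s².
r₁ = 6052 + 377.1 = 6429.1 km = 6.4291×10⁶ m.
r₂ = 6052 + 9733 = 15785 km = 1.5785×10⁷ m.
Transfer ellipse a_t = (r₁ + r₂)/2 = 1.111×10⁷ m.
At r₁: circular v_c1 = √(μ/r₁) = 7109 m/s; transfer-periapsis v_p = √[μ(2/r₁ − 1/a_t)] = 8475 m/s.
At r₂: circular v_c2 = √(μ/r₂) = 4537 m/s; transfer-apoapsis v_a = √[μ(2/r₂ − 1/a_t)] = 3452 m/s.
Δv₂ = v_c2 − v_a = 1085 m/s.
= 1.085 km/s.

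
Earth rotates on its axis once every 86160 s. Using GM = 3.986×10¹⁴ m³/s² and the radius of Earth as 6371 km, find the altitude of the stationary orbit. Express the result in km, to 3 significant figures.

h_sync ≈ 35800 km

A synchronous orbit has period T, so by Kepler's third law a = (μT²/4π²)^(1/3).
μT²/4π² = 3.986×10¹⁴ × (8.616×10⁴)² / 39.48 = 7.495×10²² m³.
a = 4.216×10⁷ m = 42163 km.
Altitude h = a − R = 42163 − 6371 = 35792 km.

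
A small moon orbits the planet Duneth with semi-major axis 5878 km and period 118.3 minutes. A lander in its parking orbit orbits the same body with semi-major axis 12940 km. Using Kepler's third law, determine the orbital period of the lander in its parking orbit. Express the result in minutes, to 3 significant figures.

Kepler's third law: T² ∝ a³, so T₂ = T₁ (a₂/a₁)^(3/2).
a₂/a₁ = 2.201, (a₂/a₁)^(3/2) = 3.266.
T₂ = 118.3 × 3.266 = 386.4 minutes.

T₂ ≈ 386 minutes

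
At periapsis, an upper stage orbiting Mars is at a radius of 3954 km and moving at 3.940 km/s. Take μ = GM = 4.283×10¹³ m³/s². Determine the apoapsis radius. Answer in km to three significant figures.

apoapsis radius ≈ 10000 km

r_p = 3.954×10⁶ m.
Specific energy ε = v²/2 − μ/r = -3.070×10⁶ J/kg, so a = −μ/(2ε) = 6.975×10⁶ m.
The apsides satisfy r_p + r_a = 2a, so the apoapsis radius is 2a − r_p = 9.996×10⁶ m = 9995.9 km.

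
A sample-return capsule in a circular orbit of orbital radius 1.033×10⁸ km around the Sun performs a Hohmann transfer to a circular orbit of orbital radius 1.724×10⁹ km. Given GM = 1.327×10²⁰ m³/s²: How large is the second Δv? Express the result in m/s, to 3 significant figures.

Δv ≈ 5820 m/s

r₁ = 1.033×10⁸ km = 1.033×10¹¹ m.
r₂ = 1.724×10⁹ km = 1.724×10¹² m.
Transfer ellipse a_t = (r₁ + r₂)/2 = 9.136×10¹¹ m.
At r₁: circular v_c1 = √(μ/r₁) = 35840 m/s; transfer-perihelion v_p = √[μ(2/r₁ − 1/a_t)] = 49230 m/s.
At r₂: circular v_c2 = √(μ/r₂) = 8773 m/s; transfer-aphelion v_a = √[μ(2/r₂ − 1/a_t)] = 2950 m/s.
Δv₂ = v_c2 − v_a = 5823 m/s.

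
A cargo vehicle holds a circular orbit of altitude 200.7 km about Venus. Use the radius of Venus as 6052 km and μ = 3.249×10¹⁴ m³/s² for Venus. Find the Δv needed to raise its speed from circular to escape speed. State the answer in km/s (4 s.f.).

Δv ≈ 2.986 km/s

r = 6052 + 200.7 = 6252.7 km = 6.2527×10⁶ m.
Circular speed v_c = √(μ/r) = 7208 m/s.
Escape speed v_esc = √(2μ/r) = √2 × v_c = 10190 m/s.
Δv = v_esc − v_c = 2986 m/s = 2.986 km/s.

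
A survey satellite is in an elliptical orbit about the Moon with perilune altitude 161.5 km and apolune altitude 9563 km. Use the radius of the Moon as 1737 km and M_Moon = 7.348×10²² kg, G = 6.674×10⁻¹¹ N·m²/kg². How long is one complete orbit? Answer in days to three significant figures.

μ = GM = 6.674×10⁻¹¹ × 7.348×10²² = 4.904×10¹² m³/s².
r_p = 1737 + 161.5 = 1898.5 km = 1.8985×10⁶ m.
r_a = 1737 + 9563 = 11300 km = 1.1300×10⁷ m.
Semi-major axis a = (r_p + r_a)/2 = (1898.5 + 11300)/2 = 6599.2 km = 6.599×10⁶ m.
By Kepler's third law T = 2π√(a³/μ) = 2π × 7.655×10³ = 4.810×10⁴ s.
= 0.5567 days.

T ≈ 0.557 days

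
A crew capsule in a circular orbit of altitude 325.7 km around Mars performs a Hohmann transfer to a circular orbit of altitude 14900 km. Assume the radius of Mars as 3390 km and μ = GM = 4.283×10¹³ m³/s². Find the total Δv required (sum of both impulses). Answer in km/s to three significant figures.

r₁ = 3390 + 325.7 = 3715.7 km = 3.7157×10⁶ m.
r₂ = 3390 + 14900 = 18290 km = 1.8290×10⁷ m.
Transfer ellipse a_t = (r₁ + r₂)/2 = 1.100×10⁷ m.
At r₁: circular v_c1 = √(μ/r₁) = 3395 m/s; transfer-periapsis v_p = √[μ(2/r₁ − 1/a_t)] = 4377 m/s.
Δv₁ = v_p − v_c1 = 982.2 m/s.
At r₂: circular v_c2 = √(μ/r₂) = 1530 m/s; transfer-apoapsis v_a = √[μ(2/r₂ − 1/a_t)] = 889.3 m/s.
Δv₂ = v_c2 − v_a = 641.0 m/s.
Total Δv = Δv₁ + Δv₂ = 1623 m/s = 1.623 km/s.

Δv_total ≈ 1.62 km/s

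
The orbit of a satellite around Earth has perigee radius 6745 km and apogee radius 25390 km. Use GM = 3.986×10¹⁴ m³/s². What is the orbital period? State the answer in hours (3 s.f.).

T ≈ 5.63 hours

Semi-major axis a = (r_p + r_a)/2 = (6745.0 + 25390)/2 = 16068 km = 1.607×10⁷ m.
By Kepler's third law T = 2π√(a³/μ) = 2π × 3.226×10³ = 2.027×10⁴ s.
= 5.630 hours.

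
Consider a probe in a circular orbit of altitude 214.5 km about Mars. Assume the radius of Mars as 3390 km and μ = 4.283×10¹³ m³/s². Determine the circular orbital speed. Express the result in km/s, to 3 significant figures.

v ≈ 3.45 km/s

r = 3390 + 214.5 = 3604.5 km = 3.6045×10⁶ m.
For a circular orbit v = √(μ/r) = √(4.283×10¹³ / 3.604×10⁶) = √(1.188×10⁷) = 3447 m/s.
That is 3.447 km/s.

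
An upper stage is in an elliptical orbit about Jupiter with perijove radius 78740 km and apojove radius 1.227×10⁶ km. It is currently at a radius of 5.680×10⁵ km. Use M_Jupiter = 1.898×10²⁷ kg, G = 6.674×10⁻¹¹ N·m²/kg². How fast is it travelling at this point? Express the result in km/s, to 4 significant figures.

μ = GM = 6.674×10⁻¹¹ × 1.898×10²⁷ = 1.267×10¹⁷ m³/s².
Semi-major axis a = (r_p + r_a)/2 = 6.5287×10⁵ km = 6.529×10⁸ m.
Vis-viva: v² = μ(2/r − 1/a) = 1.267×10¹⁷ × (3.521×10⁻⁹ − 1.532×10⁻⁹) = 2.520×10⁸ m²/s².
v = 15870 m/s = 15.87 km/s.

v ≈ 15.87 km/s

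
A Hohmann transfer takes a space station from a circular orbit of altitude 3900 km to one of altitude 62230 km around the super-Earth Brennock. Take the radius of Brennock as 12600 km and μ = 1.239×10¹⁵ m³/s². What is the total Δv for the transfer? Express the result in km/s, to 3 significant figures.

r₁ = 12600 + 3900 = 16500 km = 1.6500×10⁷ m.
r₂ = 12600 + 62230 = 74830 km = 7.4830×10⁷ m.
Transfer ellipse a_t = (r₁ + r₂)/2 = 4.566×10⁷ m.
At r₁: circular v_c1 = √(μ/r₁) = 8666 m/s; transfer-periapsis v_p = √[μ(2/r₁ − 1/a_t)] = 11090 m/s.
Δv₁ = v_p − v_c1 = 2427 m/s.
At r₂: circular v_c2 = √(μ/r₂) = 4069 m/s; transfer-apoapsis v_a = √[μ(2/r₂ − 1/a_t)] = 2446 m/s.
Δv₂ = v_c2 − v_a = 1623 m/s.
Total Δv = Δv₁ + Δv₂ = 4050 m/s = 4.050 km/s.

Δv_total ≈ 4.05 km/s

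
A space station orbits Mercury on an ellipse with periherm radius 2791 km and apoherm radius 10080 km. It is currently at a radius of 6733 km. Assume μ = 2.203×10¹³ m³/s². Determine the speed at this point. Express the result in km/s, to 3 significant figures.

Semi-major axis a = (r_p + r_a)/2 = 6435.5 km = 6.436×10⁶ m.
Vis-viva: v² = μ(2/r − 1/a) = 2.203×10¹³ × (2.970×10⁻⁷ − 1.554×10⁻⁷) = 3.121×10⁶ m²/s².
v = 1767 m/s = 1.767 km/s.

v ≈ 1.77 km/s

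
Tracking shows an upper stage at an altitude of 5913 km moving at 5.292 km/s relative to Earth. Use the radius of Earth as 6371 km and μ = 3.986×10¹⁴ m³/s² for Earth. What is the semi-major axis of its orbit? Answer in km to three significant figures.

a ≈ 10800 km

r = 6371 + 5913 = 12284 km = 1.228×10⁷ m.
Vis-viva rearranged: 1/a = 2/r − v²/μ = 1.628×10⁻⁷ − 7.026×10⁻⁸ = 9.255×10⁻⁸ m⁻¹.
a = 1.080×10⁷ m = 10804 km.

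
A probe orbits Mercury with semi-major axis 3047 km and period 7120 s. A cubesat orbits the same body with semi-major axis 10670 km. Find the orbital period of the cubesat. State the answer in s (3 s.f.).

Kepler's third law: T² ∝ a³, so T₂ = T₁ (a₂/a₁)^(3/2).
a₂/a₁ = 3.502, (a₂/a₁)^(3/2) = 6.553.
T₂ = 7120 × 6.553 = 46660 s.

T₂ ≈ 46700 s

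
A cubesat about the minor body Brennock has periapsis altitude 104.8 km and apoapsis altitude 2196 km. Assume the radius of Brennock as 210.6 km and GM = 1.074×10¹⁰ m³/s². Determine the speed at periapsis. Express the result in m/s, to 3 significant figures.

v ≈ 245 m/s

r_p = 210.6 + 104.8 = 315.40 km = 3.1540×10⁵ m.
r_a = 210.6 + 2196 = 2406.6 km = 2.4066×10⁶ m.
Semi-major axis a = (r_p + r_a)/2 = 1361.0 km = 1.361×10⁶ m.
Vis-viva: v² = μ(2/r − 1/a) = 1.074×10¹⁰ × (6.341×10⁻⁶ − 7.348×10⁻⁷) = 6.021×10⁴ m²/s².
v = 245.4 m/s.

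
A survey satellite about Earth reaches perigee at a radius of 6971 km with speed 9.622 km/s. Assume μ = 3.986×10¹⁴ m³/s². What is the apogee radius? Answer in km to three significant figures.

apogee radius ≈ 29600 km

r_p = 6.971×10⁶ m.
Specific energy ε = v²/2 − μ/r = -1.089×10⁷ J/kg, so a = −μ/(2ε) = 1.830×10⁷ m.
The apsides satisfy r_p + r_a = 2a, so the apogee radius is 2a − r_p = 2.964×10⁷ m = 29637 km.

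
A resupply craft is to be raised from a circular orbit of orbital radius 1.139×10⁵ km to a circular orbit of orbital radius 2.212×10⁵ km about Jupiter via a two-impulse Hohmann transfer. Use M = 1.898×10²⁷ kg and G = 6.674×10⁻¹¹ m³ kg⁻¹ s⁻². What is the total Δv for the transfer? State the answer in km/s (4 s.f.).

Δv_total ≈ 9.169 km/s

μ = GM = 6.674×10⁻¹¹ × 1.898×10²⁷ = 1.267×10¹⁷ m³/s².
r₁ = 1.139×10⁵ km = 1.139×10⁸ m.
r₂ = 2.212×10⁵ km = 2.212×10⁸ m.
Transfer ellipse a_t = (r₁ + r₂)/2 = 1.676×10⁸ m.
At r₁: circular v_c1 = √(μ/r₁) = 33350 m/s; transfer-perijove v_p = √[μ(2/r₁ − 1/a_t)] = 38320 m/s.
Δv₁ = v_p − v_c1 = 4969 m/s.
At r₂: circular v_c2 = √(μ/r₂) = 23930 m/s; transfer-apojove v_a = √[μ(2/r₂ − 1/a_t)] = 19730 m/s.
Δv₂ = v_c2 − v_a = 4200 m/s.
Total Δv = Δv₁ + Δv₂ = 9169 m/s = 9.169 km/s.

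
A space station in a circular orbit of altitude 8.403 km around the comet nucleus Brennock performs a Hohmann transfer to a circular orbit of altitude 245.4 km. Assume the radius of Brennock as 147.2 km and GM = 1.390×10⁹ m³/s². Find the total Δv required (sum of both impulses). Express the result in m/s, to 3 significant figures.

Δv_total ≈ 33.3 m/s

r₁ = 147.2 + 8.403 = 155.60 km = 1.5560×10⁵ m.
r₂ = 147.2 + 245.4 = 392.60 km = 3.9260×10⁵ m.
Transfer ellipse a_t = (r₁ + r₂)/2 = 2.741×10⁵ m.
At r₁: circular v_c1 = √(μ/r₁) = 94.51 m/s; transfer-periapsis v_p = √[μ(2/r₁ − 1/a_t)] = 113.1 m/s.
Δv₁ = v_p − v_c1 = 18.60 m/s.
At r₂: circular v_c2 = √(μ/r₂) = 59.50 m/s; transfer-apoapsis v_a = √[μ(2/r₂ − 1/a_t)] = 44.83 m/s.
Δv₂ = v_c2 − v_a = 14.67 m/s.
Total Δv = Δv₁ + Δv₂ = 33.27 m/s.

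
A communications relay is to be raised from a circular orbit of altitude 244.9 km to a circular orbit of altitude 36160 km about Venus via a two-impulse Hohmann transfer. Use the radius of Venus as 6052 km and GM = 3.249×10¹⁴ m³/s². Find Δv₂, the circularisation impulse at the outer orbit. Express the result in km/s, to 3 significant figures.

Δv ≈ 1.36 km/s

r₁ = 6052 + 244.9 = 6296.9 km = 6.2969×10⁶ m.
r₂ = 6052 + 36160 = 42212 km = 4.2212×10⁷ m.
Transfer ellipse a_t = (r₁ + r₂)/2 = 2.425×10⁷ m.
At r₁: circular v_c1 = √(μ/r₁) = 7183 m/s; transfer-periapsis v_p = √[μ(2/r₁ − 1/a_t)] = 9476 m/s.
At r₂: circular v_c2 = √(μ/r₂) = 2774 m/s; transfer-apoapsis v_a = √[μ(2/r₂ − 1/a_t)] = 1414 m/s.
Δv₂ = v_c2 − v_a = 1361 m/s.
= 1.361 km/s.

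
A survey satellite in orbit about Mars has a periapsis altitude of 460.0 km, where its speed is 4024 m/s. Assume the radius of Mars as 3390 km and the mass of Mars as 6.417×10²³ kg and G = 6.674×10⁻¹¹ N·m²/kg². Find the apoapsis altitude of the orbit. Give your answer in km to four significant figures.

apoapsis altitude ≈ 6905 km

μ = GM = 6.674×10⁻¹¹ × 6.417×10²³ = 4.283×10¹³ m³/s².
r_p = 3390 + 460.0 = 3850.0 km = 3.850×10⁶ m.
Specific energy ε = v²/2 − μ/r = -3.028×10⁶ J/kg, so a = −μ/(2ε) = 7.073×10⁶ m.
The apsides satisfy r_p + r_a = 2a, so the apoapsis radius is 2a − r_p = 1.030×10⁷ m = 10295 km.
Apoapsis altitude = 10295 − 3390 = 6905.4 km.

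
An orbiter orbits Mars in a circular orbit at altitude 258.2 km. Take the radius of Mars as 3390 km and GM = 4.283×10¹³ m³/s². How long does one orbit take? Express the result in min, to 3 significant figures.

r = 3390 + 258.2 = 3648.2 km = 3.6482×10⁶ m.
Kepler's third law: T = 2π√(r³/μ) = 2π√((3.648×10⁶)³ / 4.283×10¹³).
r³/μ = 1.134×10⁶ s², so T = 2π × 1.065×10³ = 6.690×10³ s.
Converting: 6.690×10³ s ÷ 60.00 = 111.5 min.

T ≈ 111 min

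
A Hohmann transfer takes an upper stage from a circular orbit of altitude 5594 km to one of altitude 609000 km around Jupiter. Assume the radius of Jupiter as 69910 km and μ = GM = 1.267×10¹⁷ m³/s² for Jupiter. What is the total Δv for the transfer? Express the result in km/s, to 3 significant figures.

r₁ = 69910 + 5594 = 75504 km = 7.5504×10⁷ m.
r₂ = 69910 + 609000 = 678910 km = 6.7891×10⁸ m.
Transfer ellipse a_t = (r₁ + r₂)/2 = 3.772×10⁸ m.
At r₁: circular v_c1 = √(μ/r₁) = 40960 m/s; transfer-perijove v_p = √[μ(2/r₁ − 1/a_t)] = 54960 m/s.
Δv₁ = v_p − v_c1 = 13990 m/s.
At r₂: circular v_c2 = √(μ/r₂) = 13660 m/s; transfer-apojove v_a = √[μ(2/r₂ − 1/a_t)] = 6112 m/s.
Δv₂ = v_c2 − v_a = 7549 m/s.
Total Δv = Δv₁ + Δv₂ = 21540 m/s = 21.54 km/s.

Δv_total ≈ 21.5 km/s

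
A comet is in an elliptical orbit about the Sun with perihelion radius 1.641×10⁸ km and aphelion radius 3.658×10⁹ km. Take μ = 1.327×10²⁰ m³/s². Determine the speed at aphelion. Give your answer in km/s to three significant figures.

v ≈ 1.76 km/s

Semi-major axis a = (r_p + r_a)/2 = 1.9110×10⁹ km = 1.911×10¹² m.
Vis-viva: v² = μ(2/r − 1/a) = 1.327×10²⁰ × (5.467×10⁻¹³ − 5.233×10⁻¹³) = 3.115×10⁶ m²/s².
v = 1765 m/s = 1.765 km/s.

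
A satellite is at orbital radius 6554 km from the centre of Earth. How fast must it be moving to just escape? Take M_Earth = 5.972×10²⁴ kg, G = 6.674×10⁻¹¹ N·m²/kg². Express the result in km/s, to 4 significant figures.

μ = GM = 6.674×10⁻¹¹ × 5.972×10²⁴ = 3.986×10¹⁴ m³/s².
r = 6554 km = 6.554×10⁶ m.
Escape speed v_esc = √(2μ/r) = √(2 × 3.986×10¹⁴ / 6.554×10⁶) = √(1.216×10⁸) = 11030 m/s.
= 11.03 km/s.

v_esc ≈ 11.03 km/s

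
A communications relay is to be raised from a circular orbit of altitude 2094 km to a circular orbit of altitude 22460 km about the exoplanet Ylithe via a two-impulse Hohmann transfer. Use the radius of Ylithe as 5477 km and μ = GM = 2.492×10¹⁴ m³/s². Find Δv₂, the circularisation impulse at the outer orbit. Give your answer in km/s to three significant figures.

r₁ = 5477 + 2094 = 7571.0 km = 7.5710×10⁶ m.
r₂ = 5477 + 22460 = 27937 km = 2.7937×10⁷ m.
Transfer ellipse a_t = (r₁ + r₂)/2 = 1.775×10⁷ m.
At r₁: circular v_c1 = √(μ/r₁) = 5737 m/s; transfer-periapsis v_p = √[μ(2/r₁ − 1/a_t)] = 7197 m/s.
At r₂: circular v_c2 = √(μ/r₂) = 2987 m/s; transfer-apoapsis v_a = √[μ(2/r₂ − 1/a_t)] = 1950 m/s.
Δv₂ = v_c2 − v_a = 1036 m/s.
= 1.036 km/s.

Δv ≈ 1.04 km/s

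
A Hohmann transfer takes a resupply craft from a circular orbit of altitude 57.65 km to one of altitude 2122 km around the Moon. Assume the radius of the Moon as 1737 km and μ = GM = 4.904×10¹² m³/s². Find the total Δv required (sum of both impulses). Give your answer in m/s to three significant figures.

r₁ = 1737 + 57.65 = 1794.7 km = 1.7946×10⁶ m.
r₂ = 1737 + 2122 = 3859.0 km = 3.8590×10⁶ m.
Transfer ellipse a_t = (r₁ + r₂)/2 = 2.827×10⁶ m.
At r₁: circular v_c1 = √(μ/r₁) = 1653 m/s; transfer-perilune v_p = √[μ(2/r₁ − 1/a_t)] = 1931 m/s.
Δv₁ = v_p − v_c1 = 278.4 m/s.
At r₂: circular v_c2 = √(μ/r₂) = 1127 m/s; transfer-apolune v_a = √[μ(2/r₂ − 1/a_t)] = 898.2 m/s.
Δv₂ = v_c2 − v_a = 229.1 m/s.
Total Δv = Δv₁ + Δv₂ = 507.4 m/s.

Δv_total ≈ 507 m/s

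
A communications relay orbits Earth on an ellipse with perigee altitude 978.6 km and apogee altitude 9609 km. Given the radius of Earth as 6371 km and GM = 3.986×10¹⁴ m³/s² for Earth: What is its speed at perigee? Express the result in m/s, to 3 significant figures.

r_p = 6371 + 978.6 = 7349.6 km = 7.3496×10⁶ m.
r_a = 6371 + 9609 = 15980 km = 1.5980×10⁷ m.
Semi-major axis a = (r_p + r_a)/2 = 11665 km = 1.166×10⁷ m.
Vis-viva: v² = μ(2/r − 1/a) = 3.986×10¹⁴ × (2.721×10⁻⁷ − 8.573×10⁻⁸) = 7.430×10⁷ m²/s².
v = 8620 m/s.

v ≈ 8620 m/s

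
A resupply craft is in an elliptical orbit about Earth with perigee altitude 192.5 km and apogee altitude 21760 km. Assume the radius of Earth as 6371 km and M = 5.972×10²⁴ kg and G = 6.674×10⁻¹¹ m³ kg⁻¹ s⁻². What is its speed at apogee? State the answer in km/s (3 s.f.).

v ≈ 2.32 km/s

μ = GM = 6.674×10⁻¹¹ × 5.972×10²⁴ = 3.986×10¹⁴ m³/s².
r_p = 6371 + 192.5 = 6563.5 km = 6.5635×10⁶ m.
r_a = 6371 + 21760 = 28131 km = 2.8131×10⁷ m.
Semi-major axis a = (r_p + r_a)/2 = 17347 km = 1.735×10⁷ m.
Vis-viva: v² = μ(2/r − 1/a) = 3.986×10¹⁴ × (7.110×10⁻⁸ − 5.765×10⁻⁸) = 5.361×10⁶ m²/s².
v = 2315 m/s = 2.315 km/s.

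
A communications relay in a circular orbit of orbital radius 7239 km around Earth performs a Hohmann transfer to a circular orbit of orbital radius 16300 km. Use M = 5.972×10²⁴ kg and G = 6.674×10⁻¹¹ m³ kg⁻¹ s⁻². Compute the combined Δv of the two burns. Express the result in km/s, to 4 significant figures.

μ = GM = 6.674×10⁻¹¹ × 5.972×10²⁴ = 3.986×10¹⁴ m³/s².
r₁ = 7239 km = 7.239×10⁶ m.
r₂ = 16300 km = 1.630×10⁷ m.
Transfer ellipse a_t = (r₁ + r₂)/2 = 1.177×10⁷ m.
At r₁: circular v_c1 = √(μ/r₁) = 7420 m/s; transfer-perigee v_p = √[μ(2/r₁ − 1/a_t)] = 8732 m/s.
Δv₁ = v_p − v_c1 = 1312 m/s.
At r₂: circular v_c2 = √(μ/r₂) = 4945 m/s; transfer-apogee v_a = √[μ(2/r₂ − 1/a_t)] = 3878 m/s.
Δv₂ = v_c2 − v_a = 1067 m/s.
Total Δv = Δv₁ + Δv₂ = 2379 m/s = 2.379 km/s.

Δv_total ≈ 2.379 km/s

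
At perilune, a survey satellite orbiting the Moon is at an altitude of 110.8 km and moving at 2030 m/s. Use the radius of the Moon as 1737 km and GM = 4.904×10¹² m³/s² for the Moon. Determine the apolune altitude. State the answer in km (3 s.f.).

r_p = 1737 + 110.8 = 1847.8 km = 1.848×10⁶ m.
Specific energy ε = v²/2 − μ/r = -5.935×10⁵ J/kg, so a = −μ/(2ε) = 4.131×10⁶ m.
The apsides satisfy r_p + r_a = 2a, so the apolune radius is 2a − r_p = 6.415×10⁶ m = 6414.8 km.
Apolune altitude = 6414.8 − 1737 = 4677.8 km.

apolune altitude ≈ 4680 km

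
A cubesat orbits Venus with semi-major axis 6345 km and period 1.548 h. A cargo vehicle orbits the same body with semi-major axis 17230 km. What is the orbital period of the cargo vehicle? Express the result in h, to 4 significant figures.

T₂ ≈ 6.927 h

Kepler's third law: T² ∝ a³, so T₂ = T₁ (a₂/a₁)^(3/2).
a₂/a₁ = 2.716, (a₂/a₁)^(3/2) = 4.475.
T₂ = 1.548 × 4.475 = 6.927 h.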